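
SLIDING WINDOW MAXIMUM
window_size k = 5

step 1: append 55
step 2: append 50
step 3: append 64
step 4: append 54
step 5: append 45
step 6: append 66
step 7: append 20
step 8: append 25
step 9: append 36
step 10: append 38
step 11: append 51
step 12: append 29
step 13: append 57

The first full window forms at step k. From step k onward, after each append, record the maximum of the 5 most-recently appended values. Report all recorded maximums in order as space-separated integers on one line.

step 1: append 55 -> window=[55] (not full yet)
step 2: append 50 -> window=[55, 50] (not full yet)
step 3: append 64 -> window=[55, 50, 64] (not full yet)
step 4: append 54 -> window=[55, 50, 64, 54] (not full yet)
step 5: append 45 -> window=[55, 50, 64, 54, 45] -> max=64
step 6: append 66 -> window=[50, 64, 54, 45, 66] -> max=66
step 7: append 20 -> window=[64, 54, 45, 66, 20] -> max=66
step 8: append 25 -> window=[54, 45, 66, 20, 25] -> max=66
step 9: append 36 -> window=[45, 66, 20, 25, 36] -> max=66
step 10: append 38 -> window=[66, 20, 25, 36, 38] -> max=66
step 11: append 51 -> window=[20, 25, 36, 38, 51] -> max=51
step 12: append 29 -> window=[25, 36, 38, 51, 29] -> max=51
step 13: append 57 -> window=[36, 38, 51, 29, 57] -> max=57

Answer: 64 66 66 66 66 66 51 51 57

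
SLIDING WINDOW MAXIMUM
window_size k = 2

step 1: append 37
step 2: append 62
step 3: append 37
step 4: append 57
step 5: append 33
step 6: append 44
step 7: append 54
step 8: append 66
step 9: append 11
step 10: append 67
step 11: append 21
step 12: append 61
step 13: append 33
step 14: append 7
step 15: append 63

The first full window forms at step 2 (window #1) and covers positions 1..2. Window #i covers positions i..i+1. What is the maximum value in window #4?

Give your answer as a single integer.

Answer: 57

Derivation:
step 1: append 37 -> window=[37] (not full yet)
step 2: append 62 -> window=[37, 62] -> max=62
step 3: append 37 -> window=[62, 37] -> max=62
step 4: append 57 -> window=[37, 57] -> max=57
step 5: append 33 -> window=[57, 33] -> max=57
Window #4 max = 57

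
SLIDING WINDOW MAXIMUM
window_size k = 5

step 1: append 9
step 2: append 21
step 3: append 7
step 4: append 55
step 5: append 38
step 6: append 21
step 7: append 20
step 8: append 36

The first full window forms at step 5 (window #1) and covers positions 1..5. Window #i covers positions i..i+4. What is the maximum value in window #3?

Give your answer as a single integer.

Answer: 55

Derivation:
step 1: append 9 -> window=[9] (not full yet)
step 2: append 21 -> window=[9, 21] (not full yet)
step 3: append 7 -> window=[9, 21, 7] (not full yet)
step 4: append 55 -> window=[9, 21, 7, 55] (not full yet)
step 5: append 38 -> window=[9, 21, 7, 55, 38] -> max=55
step 6: append 21 -> window=[21, 7, 55, 38, 21] -> max=55
step 7: append 20 -> window=[7, 55, 38, 21, 20] -> max=55
Window #3 max = 55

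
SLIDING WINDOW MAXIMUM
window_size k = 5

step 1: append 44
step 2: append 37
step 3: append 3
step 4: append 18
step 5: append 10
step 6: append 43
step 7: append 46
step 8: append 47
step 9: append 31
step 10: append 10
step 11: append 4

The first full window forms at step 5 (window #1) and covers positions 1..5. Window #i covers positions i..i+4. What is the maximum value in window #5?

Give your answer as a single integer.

Answer: 47

Derivation:
step 1: append 44 -> window=[44] (not full yet)
step 2: append 37 -> window=[44, 37] (not full yet)
step 3: append 3 -> window=[44, 37, 3] (not full yet)
step 4: append 18 -> window=[44, 37, 3, 18] (not full yet)
step 5: append 10 -> window=[44, 37, 3, 18, 10] -> max=44
step 6: append 43 -> window=[37, 3, 18, 10, 43] -> max=43
step 7: append 46 -> window=[3, 18, 10, 43, 46] -> max=46
step 8: append 47 -> window=[18, 10, 43, 46, 47] -> max=47
step 9: append 31 -> window=[10, 43, 46, 47, 31] -> max=47
Window #5 max = 47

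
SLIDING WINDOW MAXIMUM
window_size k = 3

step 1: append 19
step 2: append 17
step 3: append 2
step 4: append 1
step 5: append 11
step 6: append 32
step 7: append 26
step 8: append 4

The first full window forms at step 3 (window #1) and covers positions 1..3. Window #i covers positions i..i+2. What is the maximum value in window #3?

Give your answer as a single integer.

Answer: 11

Derivation:
step 1: append 19 -> window=[19] (not full yet)
step 2: append 17 -> window=[19, 17] (not full yet)
step 3: append 2 -> window=[19, 17, 2] -> max=19
step 4: append 1 -> window=[17, 2, 1] -> max=17
step 5: append 11 -> window=[2, 1, 11] -> max=11
Window #3 max = 11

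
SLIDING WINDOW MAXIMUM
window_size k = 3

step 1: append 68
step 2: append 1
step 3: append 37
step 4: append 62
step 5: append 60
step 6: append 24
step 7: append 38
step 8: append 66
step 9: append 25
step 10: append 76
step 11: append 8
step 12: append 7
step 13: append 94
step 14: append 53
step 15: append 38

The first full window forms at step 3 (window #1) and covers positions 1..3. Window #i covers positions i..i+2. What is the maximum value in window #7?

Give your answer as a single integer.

Answer: 66

Derivation:
step 1: append 68 -> window=[68] (not full yet)
step 2: append 1 -> window=[68, 1] (not full yet)
step 3: append 37 -> window=[68, 1, 37] -> max=68
step 4: append 62 -> window=[1, 37, 62] -> max=62
step 5: append 60 -> window=[37, 62, 60] -> max=62
step 6: append 24 -> window=[62, 60, 24] -> max=62
step 7: append 38 -> window=[60, 24, 38] -> max=60
step 8: append 66 -> window=[24, 38, 66] -> max=66
step 9: append 25 -> window=[38, 66, 25] -> max=66
Window #7 max = 66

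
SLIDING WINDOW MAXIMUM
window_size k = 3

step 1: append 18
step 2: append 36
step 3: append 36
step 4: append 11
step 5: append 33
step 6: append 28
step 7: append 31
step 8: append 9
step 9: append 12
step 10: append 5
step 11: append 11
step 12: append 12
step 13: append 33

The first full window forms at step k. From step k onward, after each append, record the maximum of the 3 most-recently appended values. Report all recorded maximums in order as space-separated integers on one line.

step 1: append 18 -> window=[18] (not full yet)
step 2: append 36 -> window=[18, 36] (not full yet)
step 3: append 36 -> window=[18, 36, 36] -> max=36
step 4: append 11 -> window=[36, 36, 11] -> max=36
step 5: append 33 -> window=[36, 11, 33] -> max=36
step 6: append 28 -> window=[11, 33, 28] -> max=33
step 7: append 31 -> window=[33, 28, 31] -> max=33
step 8: append 9 -> window=[28, 31, 9] -> max=31
step 9: append 12 -> window=[31, 9, 12] -> max=31
step 10: append 5 -> window=[9, 12, 5] -> max=12
step 11: append 11 -> window=[12, 5, 11] -> max=12
step 12: append 12 -> window=[5, 11, 12] -> max=12
step 13: append 33 -> window=[11, 12, 33] -> max=33

Answer: 36 36 36 33 33 31 31 12 12 12 33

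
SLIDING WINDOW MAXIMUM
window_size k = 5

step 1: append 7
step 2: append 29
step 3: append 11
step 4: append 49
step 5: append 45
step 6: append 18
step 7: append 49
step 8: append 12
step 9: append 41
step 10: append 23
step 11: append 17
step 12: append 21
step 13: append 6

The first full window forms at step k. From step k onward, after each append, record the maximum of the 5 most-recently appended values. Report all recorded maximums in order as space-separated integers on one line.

Answer: 49 49 49 49 49 49 49 41 41

Derivation:
step 1: append 7 -> window=[7] (not full yet)
step 2: append 29 -> window=[7, 29] (not full yet)
step 3: append 11 -> window=[7, 29, 11] (not full yet)
step 4: append 49 -> window=[7, 29, 11, 49] (not full yet)
step 5: append 45 -> window=[7, 29, 11, 49, 45] -> max=49
step 6: append 18 -> window=[29, 11, 49, 45, 18] -> max=49
step 7: append 49 -> window=[11, 49, 45, 18, 49] -> max=49
step 8: append 12 -> window=[49, 45, 18, 49, 12] -> max=49
step 9: append 41 -> window=[45, 18, 49, 12, 41] -> max=49
step 10: append 23 -> window=[18, 49, 12, 41, 23] -> max=49
step 11: append 17 -> window=[49, 12, 41, 23, 17] -> max=49
step 12: append 21 -> window=[12, 41, 23, 17, 21] -> max=41
step 13: append 6 -> window=[41, 23, 17, 21, 6] -> max=41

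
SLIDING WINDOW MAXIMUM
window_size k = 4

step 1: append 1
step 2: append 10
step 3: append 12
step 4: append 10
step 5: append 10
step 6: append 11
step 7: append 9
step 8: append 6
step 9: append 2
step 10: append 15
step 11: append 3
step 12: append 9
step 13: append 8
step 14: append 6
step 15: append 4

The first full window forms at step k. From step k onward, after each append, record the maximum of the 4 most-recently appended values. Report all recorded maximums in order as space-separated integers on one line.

Answer: 12 12 12 11 11 11 15 15 15 15 9 9

Derivation:
step 1: append 1 -> window=[1] (not full yet)
step 2: append 10 -> window=[1, 10] (not full yet)
step 3: append 12 -> window=[1, 10, 12] (not full yet)
step 4: append 10 -> window=[1, 10, 12, 10] -> max=12
step 5: append 10 -> window=[10, 12, 10, 10] -> max=12
step 6: append 11 -> window=[12, 10, 10, 11] -> max=12
step 7: append 9 -> window=[10, 10, 11, 9] -> max=11
step 8: append 6 -> window=[10, 11, 9, 6] -> max=11
step 9: append 2 -> window=[11, 9, 6, 2] -> max=11
step 10: append 15 -> window=[9, 6, 2, 15] -> max=15
step 11: append 3 -> window=[6, 2, 15, 3] -> max=15
step 12: append 9 -> window=[2, 15, 3, 9] -> max=15
step 13: append 8 -> window=[15, 3, 9, 8] -> max=15
step 14: append 6 -> window=[3, 9, 8, 6] -> max=9
step 15: append 4 -> window=[9, 8, 6, 4] -> max=9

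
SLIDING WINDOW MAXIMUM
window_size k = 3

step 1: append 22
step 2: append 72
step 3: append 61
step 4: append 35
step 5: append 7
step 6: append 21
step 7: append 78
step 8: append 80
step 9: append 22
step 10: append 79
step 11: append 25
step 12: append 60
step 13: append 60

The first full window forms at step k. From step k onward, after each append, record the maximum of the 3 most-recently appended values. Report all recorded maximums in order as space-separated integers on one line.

Answer: 72 72 61 35 78 80 80 80 79 79 60

Derivation:
step 1: append 22 -> window=[22] (not full yet)
step 2: append 72 -> window=[22, 72] (not full yet)
step 3: append 61 -> window=[22, 72, 61] -> max=72
step 4: append 35 -> window=[72, 61, 35] -> max=72
step 5: append 7 -> window=[61, 35, 7] -> max=61
step 6: append 21 -> window=[35, 7, 21] -> max=35
step 7: append 78 -> window=[7, 21, 78] -> max=78
step 8: append 80 -> window=[21, 78, 80] -> max=80
step 9: append 22 -> window=[78, 80, 22] -> max=80
step 10: append 79 -> window=[80, 22, 79] -> max=80
step 11: append 25 -> window=[22, 79, 25] -> max=79
step 12: append 60 -> window=[79, 25, 60] -> max=79
step 13: append 60 -> window=[25, 60, 60] -> max=60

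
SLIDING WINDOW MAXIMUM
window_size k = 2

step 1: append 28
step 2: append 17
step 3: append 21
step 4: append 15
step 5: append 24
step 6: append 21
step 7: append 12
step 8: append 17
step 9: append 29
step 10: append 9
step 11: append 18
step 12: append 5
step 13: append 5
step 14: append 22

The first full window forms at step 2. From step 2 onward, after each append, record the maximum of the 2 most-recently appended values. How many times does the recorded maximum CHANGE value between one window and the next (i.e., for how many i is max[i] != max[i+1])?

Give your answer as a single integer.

step 1: append 28 -> window=[28] (not full yet)
step 2: append 17 -> window=[28, 17] -> max=28
step 3: append 21 -> window=[17, 21] -> max=21
step 4: append 15 -> window=[21, 15] -> max=21
step 5: append 24 -> window=[15, 24] -> max=24
step 6: append 21 -> window=[24, 21] -> max=24
step 7: append 12 -> window=[21, 12] -> max=21
step 8: append 17 -> window=[12, 17] -> max=17
step 9: append 29 -> window=[17, 29] -> max=29
step 10: append 9 -> window=[29, 9] -> max=29
step 11: append 18 -> window=[9, 18] -> max=18
step 12: append 5 -> window=[18, 5] -> max=18
step 13: append 5 -> window=[5, 5] -> max=5
step 14: append 22 -> window=[5, 22] -> max=22
Recorded maximums: 28 21 21 24 24 21 17 29 29 18 18 5 22
Changes between consecutive maximums: 8

Answer: 8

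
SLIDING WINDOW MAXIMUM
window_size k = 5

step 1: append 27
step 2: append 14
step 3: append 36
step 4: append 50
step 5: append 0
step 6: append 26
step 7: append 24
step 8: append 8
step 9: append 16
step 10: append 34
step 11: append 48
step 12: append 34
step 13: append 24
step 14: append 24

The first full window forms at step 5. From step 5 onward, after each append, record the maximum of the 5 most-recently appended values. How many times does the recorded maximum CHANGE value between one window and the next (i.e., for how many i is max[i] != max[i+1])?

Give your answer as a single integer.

Answer: 3

Derivation:
step 1: append 27 -> window=[27] (not full yet)
step 2: append 14 -> window=[27, 14] (not full yet)
step 3: append 36 -> window=[27, 14, 36] (not full yet)
step 4: append 50 -> window=[27, 14, 36, 50] (not full yet)
step 5: append 0 -> window=[27, 14, 36, 50, 0] -> max=50
step 6: append 26 -> window=[14, 36, 50, 0, 26] -> max=50
step 7: append 24 -> window=[36, 50, 0, 26, 24] -> max=50
step 8: append 8 -> window=[50, 0, 26, 24, 8] -> max=50
step 9: append 16 -> window=[0, 26, 24, 8, 16] -> max=26
step 10: append 34 -> window=[26, 24, 8, 16, 34] -> max=34
step 11: append 48 -> window=[24, 8, 16, 34, 48] -> max=48
step 12: append 34 -> window=[8, 16, 34, 48, 34] -> max=48
step 13: append 24 -> window=[16, 34, 48, 34, 24] -> max=48
step 14: append 24 -> window=[34, 48, 34, 24, 24] -> max=48
Recorded maximums: 50 50 50 50 26 34 48 48 48 48
Changes between consecutive maximums: 3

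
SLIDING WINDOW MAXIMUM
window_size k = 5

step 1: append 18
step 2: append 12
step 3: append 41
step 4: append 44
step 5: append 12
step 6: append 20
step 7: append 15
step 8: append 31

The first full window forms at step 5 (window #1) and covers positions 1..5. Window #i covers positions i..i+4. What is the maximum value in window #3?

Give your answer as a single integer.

Answer: 44

Derivation:
step 1: append 18 -> window=[18] (not full yet)
step 2: append 12 -> window=[18, 12] (not full yet)
step 3: append 41 -> window=[18, 12, 41] (not full yet)
step 4: append 44 -> window=[18, 12, 41, 44] (not full yet)
step 5: append 12 -> window=[18, 12, 41, 44, 12] -> max=44
step 6: append 20 -> window=[12, 41, 44, 12, 20] -> max=44
step 7: append 15 -> window=[41, 44, 12, 20, 15] -> max=44
Window #3 max = 44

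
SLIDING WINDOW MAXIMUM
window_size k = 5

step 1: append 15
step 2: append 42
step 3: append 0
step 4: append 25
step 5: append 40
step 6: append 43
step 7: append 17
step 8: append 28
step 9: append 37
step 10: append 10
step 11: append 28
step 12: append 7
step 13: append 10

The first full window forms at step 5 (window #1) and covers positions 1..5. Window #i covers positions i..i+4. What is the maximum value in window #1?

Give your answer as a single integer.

step 1: append 15 -> window=[15] (not full yet)
step 2: append 42 -> window=[15, 42] (not full yet)
step 3: append 0 -> window=[15, 42, 0] (not full yet)
step 4: append 25 -> window=[15, 42, 0, 25] (not full yet)
step 5: append 40 -> window=[15, 42, 0, 25, 40] -> max=42
Window #1 max = 42

Answer: 42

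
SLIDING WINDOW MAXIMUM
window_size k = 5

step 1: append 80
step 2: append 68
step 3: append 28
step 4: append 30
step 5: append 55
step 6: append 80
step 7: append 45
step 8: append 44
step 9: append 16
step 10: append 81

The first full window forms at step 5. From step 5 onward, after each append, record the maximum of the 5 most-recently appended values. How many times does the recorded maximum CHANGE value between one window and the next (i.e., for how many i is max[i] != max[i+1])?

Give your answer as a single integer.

Answer: 1

Derivation:
step 1: append 80 -> window=[80] (not full yet)
step 2: append 68 -> window=[80, 68] (not full yet)
step 3: append 28 -> window=[80, 68, 28] (not full yet)
step 4: append 30 -> window=[80, 68, 28, 30] (not full yet)
step 5: append 55 -> window=[80, 68, 28, 30, 55] -> max=80
step 6: append 80 -> window=[68, 28, 30, 55, 80] -> max=80
step 7: append 45 -> window=[28, 30, 55, 80, 45] -> max=80
step 8: append 44 -> window=[30, 55, 80, 45, 44] -> max=80
step 9: append 16 -> window=[55, 80, 45, 44, 16] -> max=80
step 10: append 81 -> window=[80, 45, 44, 16, 81] -> max=81
Recorded maximums: 80 80 80 80 80 81
Changes between consecutive maximums: 1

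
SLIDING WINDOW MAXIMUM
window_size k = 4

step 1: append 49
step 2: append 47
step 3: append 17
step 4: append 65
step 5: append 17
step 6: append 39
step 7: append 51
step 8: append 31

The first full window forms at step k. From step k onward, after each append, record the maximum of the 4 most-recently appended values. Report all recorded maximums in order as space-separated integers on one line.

Answer: 65 65 65 65 51

Derivation:
step 1: append 49 -> window=[49] (not full yet)
step 2: append 47 -> window=[49, 47] (not full yet)
step 3: append 17 -> window=[49, 47, 17] (not full yet)
step 4: append 65 -> window=[49, 47, 17, 65] -> max=65
step 5: append 17 -> window=[47, 17, 65, 17] -> max=65
step 6: append 39 -> window=[17, 65, 17, 39] -> max=65
step 7: append 51 -> window=[65, 17, 39, 51] -> max=65
step 8: append 31 -> window=[17, 39, 51, 31] -> max=51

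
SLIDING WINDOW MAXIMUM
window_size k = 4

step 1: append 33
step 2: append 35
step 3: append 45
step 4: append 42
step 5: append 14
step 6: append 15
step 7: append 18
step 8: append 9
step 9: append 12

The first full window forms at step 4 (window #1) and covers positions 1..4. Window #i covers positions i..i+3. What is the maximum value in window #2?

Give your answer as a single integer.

Answer: 45

Derivation:
step 1: append 33 -> window=[33] (not full yet)
step 2: append 35 -> window=[33, 35] (not full yet)
step 3: append 45 -> window=[33, 35, 45] (not full yet)
step 4: append 42 -> window=[33, 35, 45, 42] -> max=45
step 5: append 14 -> window=[35, 45, 42, 14] -> max=45
Window #2 max = 45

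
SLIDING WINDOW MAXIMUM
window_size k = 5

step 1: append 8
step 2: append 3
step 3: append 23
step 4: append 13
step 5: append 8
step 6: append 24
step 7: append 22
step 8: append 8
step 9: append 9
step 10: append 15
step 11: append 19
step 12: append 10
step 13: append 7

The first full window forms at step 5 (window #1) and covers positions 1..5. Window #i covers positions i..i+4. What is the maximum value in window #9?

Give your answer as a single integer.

step 1: append 8 -> window=[8] (not full yet)
step 2: append 3 -> window=[8, 3] (not full yet)
step 3: append 23 -> window=[8, 3, 23] (not full yet)
step 4: append 13 -> window=[8, 3, 23, 13] (not full yet)
step 5: append 8 -> window=[8, 3, 23, 13, 8] -> max=23
step 6: append 24 -> window=[3, 23, 13, 8, 24] -> max=24
step 7: append 22 -> window=[23, 13, 8, 24, 22] -> max=24
step 8: append 8 -> window=[13, 8, 24, 22, 8] -> max=24
step 9: append 9 -> window=[8, 24, 22, 8, 9] -> max=24
step 10: append 15 -> window=[24, 22, 8, 9, 15] -> max=24
step 11: append 19 -> window=[22, 8, 9, 15, 19] -> max=22
step 12: append 10 -> window=[8, 9, 15, 19, 10] -> max=19
step 13: append 7 -> window=[9, 15, 19, 10, 7] -> max=19
Window #9 max = 19

Answer: 19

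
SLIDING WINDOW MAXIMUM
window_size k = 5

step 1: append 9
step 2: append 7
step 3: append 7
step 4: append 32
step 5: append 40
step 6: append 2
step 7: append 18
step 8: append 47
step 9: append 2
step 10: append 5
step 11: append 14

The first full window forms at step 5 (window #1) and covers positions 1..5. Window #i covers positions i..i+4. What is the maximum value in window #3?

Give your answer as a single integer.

step 1: append 9 -> window=[9] (not full yet)
step 2: append 7 -> window=[9, 7] (not full yet)
step 3: append 7 -> window=[9, 7, 7] (not full yet)
step 4: append 32 -> window=[9, 7, 7, 32] (not full yet)
step 5: append 40 -> window=[9, 7, 7, 32, 40] -> max=40
step 6: append 2 -> window=[7, 7, 32, 40, 2] -> max=40
step 7: append 18 -> window=[7, 32, 40, 2, 18] -> max=40
Window #3 max = 40

Answer: 40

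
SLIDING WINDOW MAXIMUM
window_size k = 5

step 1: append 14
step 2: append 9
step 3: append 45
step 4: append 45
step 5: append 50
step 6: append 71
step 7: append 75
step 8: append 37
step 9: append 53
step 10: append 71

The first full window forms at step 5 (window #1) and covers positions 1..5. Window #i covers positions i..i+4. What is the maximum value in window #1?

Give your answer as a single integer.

Answer: 50

Derivation:
step 1: append 14 -> window=[14] (not full yet)
step 2: append 9 -> window=[14, 9] (not full yet)
step 3: append 45 -> window=[14, 9, 45] (not full yet)
step 4: append 45 -> window=[14, 9, 45, 45] (not full yet)
step 5: append 50 -> window=[14, 9, 45, 45, 50] -> max=50
Window #1 max = 50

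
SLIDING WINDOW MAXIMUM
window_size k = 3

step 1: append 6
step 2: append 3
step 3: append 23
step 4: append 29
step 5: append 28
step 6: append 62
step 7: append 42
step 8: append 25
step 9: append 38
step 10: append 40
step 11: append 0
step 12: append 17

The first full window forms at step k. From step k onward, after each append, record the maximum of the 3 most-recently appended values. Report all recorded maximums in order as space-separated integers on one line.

step 1: append 6 -> window=[6] (not full yet)
step 2: append 3 -> window=[6, 3] (not full yet)
step 3: append 23 -> window=[6, 3, 23] -> max=23
step 4: append 29 -> window=[3, 23, 29] -> max=29
step 5: append 28 -> window=[23, 29, 28] -> max=29
step 6: append 62 -> window=[29, 28, 62] -> max=62
step 7: append 42 -> window=[28, 62, 42] -> max=62
step 8: append 25 -> window=[62, 42, 25] -> max=62
step 9: append 38 -> window=[42, 25, 38] -> max=42
step 10: append 40 -> window=[25, 38, 40] -> max=40
step 11: append 0 -> window=[38, 40, 0] -> max=40
step 12: append 17 -> window=[40, 0, 17] -> max=40

Answer: 23 29 29 62 62 62 42 40 40 40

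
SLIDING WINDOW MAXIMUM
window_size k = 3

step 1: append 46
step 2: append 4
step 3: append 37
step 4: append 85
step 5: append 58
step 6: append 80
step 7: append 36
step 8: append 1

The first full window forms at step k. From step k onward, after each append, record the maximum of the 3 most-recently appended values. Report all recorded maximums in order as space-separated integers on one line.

Answer: 46 85 85 85 80 80

Derivation:
step 1: append 46 -> window=[46] (not full yet)
step 2: append 4 -> window=[46, 4] (not full yet)
step 3: append 37 -> window=[46, 4, 37] -> max=46
step 4: append 85 -> window=[4, 37, 85] -> max=85
step 5: append 58 -> window=[37, 85, 58] -> max=85
step 6: append 80 -> window=[85, 58, 80] -> max=85
step 7: append 36 -> window=[58, 80, 36] -> max=80
step 8: append 1 -> window=[80, 36, 1] -> max=80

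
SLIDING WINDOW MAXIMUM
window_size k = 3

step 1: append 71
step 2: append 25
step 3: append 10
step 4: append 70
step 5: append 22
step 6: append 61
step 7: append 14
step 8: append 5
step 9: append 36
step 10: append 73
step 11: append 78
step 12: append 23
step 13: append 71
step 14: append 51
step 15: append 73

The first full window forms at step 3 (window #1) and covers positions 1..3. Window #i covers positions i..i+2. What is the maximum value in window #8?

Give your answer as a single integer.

Answer: 73

Derivation:
step 1: append 71 -> window=[71] (not full yet)
step 2: append 25 -> window=[71, 25] (not full yet)
step 3: append 10 -> window=[71, 25, 10] -> max=71
step 4: append 70 -> window=[25, 10, 70] -> max=70
step 5: append 22 -> window=[10, 70, 22] -> max=70
step 6: append 61 -> window=[70, 22, 61] -> max=70
step 7: append 14 -> window=[22, 61, 14] -> max=61
step 8: append 5 -> window=[61, 14, 5] -> max=61
step 9: append 36 -> window=[14, 5, 36] -> max=36
step 10: append 73 -> window=[5, 36, 73] -> max=73
Window #8 max = 73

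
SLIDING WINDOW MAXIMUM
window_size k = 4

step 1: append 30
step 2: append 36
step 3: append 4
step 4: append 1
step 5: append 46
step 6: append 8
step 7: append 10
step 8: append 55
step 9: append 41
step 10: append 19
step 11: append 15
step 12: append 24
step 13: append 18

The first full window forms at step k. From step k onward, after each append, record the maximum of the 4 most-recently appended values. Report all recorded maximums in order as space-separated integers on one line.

step 1: append 30 -> window=[30] (not full yet)
step 2: append 36 -> window=[30, 36] (not full yet)
step 3: append 4 -> window=[30, 36, 4] (not full yet)
step 4: append 1 -> window=[30, 36, 4, 1] -> max=36
step 5: append 46 -> window=[36, 4, 1, 46] -> max=46
step 6: append 8 -> window=[4, 1, 46, 8] -> max=46
step 7: append 10 -> window=[1, 46, 8, 10] -> max=46
step 8: append 55 -> window=[46, 8, 10, 55] -> max=55
step 9: append 41 -> window=[8, 10, 55, 41] -> max=55
step 10: append 19 -> window=[10, 55, 41, 19] -> max=55
step 11: append 15 -> window=[55, 41, 19, 15] -> max=55
step 12: append 24 -> window=[41, 19, 15, 24] -> max=41
step 13: append 18 -> window=[19, 15, 24, 18] -> max=24

Answer: 36 46 46 46 55 55 55 55 41 24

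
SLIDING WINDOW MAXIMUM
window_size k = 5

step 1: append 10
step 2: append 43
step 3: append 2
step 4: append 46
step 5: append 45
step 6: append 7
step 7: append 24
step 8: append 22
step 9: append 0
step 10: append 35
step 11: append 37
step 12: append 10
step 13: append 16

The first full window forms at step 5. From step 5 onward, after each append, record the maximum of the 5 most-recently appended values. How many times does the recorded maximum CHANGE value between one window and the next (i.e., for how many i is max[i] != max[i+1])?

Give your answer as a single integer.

step 1: append 10 -> window=[10] (not full yet)
step 2: append 43 -> window=[10, 43] (not full yet)
step 3: append 2 -> window=[10, 43, 2] (not full yet)
step 4: append 46 -> window=[10, 43, 2, 46] (not full yet)
step 5: append 45 -> window=[10, 43, 2, 46, 45] -> max=46
step 6: append 7 -> window=[43, 2, 46, 45, 7] -> max=46
step 7: append 24 -> window=[2, 46, 45, 7, 24] -> max=46
step 8: append 22 -> window=[46, 45, 7, 24, 22] -> max=46
step 9: append 0 -> window=[45, 7, 24, 22, 0] -> max=45
step 10: append 35 -> window=[7, 24, 22, 0, 35] -> max=35
step 11: append 37 -> window=[24, 22, 0, 35, 37] -> max=37
step 12: append 10 -> window=[22, 0, 35, 37, 10] -> max=37
step 13: append 16 -> window=[0, 35, 37, 10, 16] -> max=37
Recorded maximums: 46 46 46 46 45 35 37 37 37
Changes between consecutive maximums: 3

Answer: 3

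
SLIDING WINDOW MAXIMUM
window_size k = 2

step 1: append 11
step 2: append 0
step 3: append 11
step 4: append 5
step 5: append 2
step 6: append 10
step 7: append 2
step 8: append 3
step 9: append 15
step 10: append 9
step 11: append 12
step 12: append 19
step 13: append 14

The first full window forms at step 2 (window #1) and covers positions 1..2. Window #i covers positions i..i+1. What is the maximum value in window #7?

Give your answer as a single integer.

step 1: append 11 -> window=[11] (not full yet)
step 2: append 0 -> window=[11, 0] -> max=11
step 3: append 11 -> window=[0, 11] -> max=11
step 4: append 5 -> window=[11, 5] -> max=11
step 5: append 2 -> window=[5, 2] -> max=5
step 6: append 10 -> window=[2, 10] -> max=10
step 7: append 2 -> window=[10, 2] -> max=10
step 8: append 3 -> window=[2, 3] -> max=3
Window #7 max = 3

Answer: 3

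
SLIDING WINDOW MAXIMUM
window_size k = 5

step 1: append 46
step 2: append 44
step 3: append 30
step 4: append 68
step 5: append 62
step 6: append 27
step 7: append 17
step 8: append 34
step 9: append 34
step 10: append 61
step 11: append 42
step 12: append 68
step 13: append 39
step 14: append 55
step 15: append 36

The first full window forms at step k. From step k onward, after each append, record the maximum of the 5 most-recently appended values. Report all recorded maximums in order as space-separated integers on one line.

Answer: 68 68 68 68 62 61 61 68 68 68 68

Derivation:
step 1: append 46 -> window=[46] (not full yet)
step 2: append 44 -> window=[46, 44] (not full yet)
step 3: append 30 -> window=[46, 44, 30] (not full yet)
step 4: append 68 -> window=[46, 44, 30, 68] (not full yet)
step 5: append 62 -> window=[46, 44, 30, 68, 62] -> max=68
step 6: append 27 -> window=[44, 30, 68, 62, 27] -> max=68
step 7: append 17 -> window=[30, 68, 62, 27, 17] -> max=68
step 8: append 34 -> window=[68, 62, 27, 17, 34] -> max=68
step 9: append 34 -> window=[62, 27, 17, 34, 34] -> max=62
step 10: append 61 -> window=[27, 17, 34, 34, 61] -> max=61
step 11: append 42 -> window=[17, 34, 34, 61, 42] -> max=61
step 12: append 68 -> window=[34, 34, 61, 42, 68] -> max=68
step 13: append 39 -> window=[34, 61, 42, 68, 39] -> max=68
step 14: append 55 -> window=[61, 42, 68, 39, 55] -> max=68
step 15: append 36 -> window=[42, 68, 39, 55, 36] -> max=68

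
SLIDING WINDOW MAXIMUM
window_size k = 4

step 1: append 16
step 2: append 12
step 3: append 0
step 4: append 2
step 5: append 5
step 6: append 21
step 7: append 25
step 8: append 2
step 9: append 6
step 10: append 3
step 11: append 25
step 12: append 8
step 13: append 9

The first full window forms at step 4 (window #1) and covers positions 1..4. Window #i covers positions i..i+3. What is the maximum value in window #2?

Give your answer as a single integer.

Answer: 12

Derivation:
step 1: append 16 -> window=[16] (not full yet)
step 2: append 12 -> window=[16, 12] (not full yet)
step 3: append 0 -> window=[16, 12, 0] (not full yet)
step 4: append 2 -> window=[16, 12, 0, 2] -> max=16
step 5: append 5 -> window=[12, 0, 2, 5] -> max=12
Window #2 max = 12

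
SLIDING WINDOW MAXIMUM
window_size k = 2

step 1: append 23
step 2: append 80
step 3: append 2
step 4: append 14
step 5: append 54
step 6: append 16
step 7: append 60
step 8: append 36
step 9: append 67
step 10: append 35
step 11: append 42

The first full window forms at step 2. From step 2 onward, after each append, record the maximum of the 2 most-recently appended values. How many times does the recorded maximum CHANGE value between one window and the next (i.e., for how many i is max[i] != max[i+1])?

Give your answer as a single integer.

Answer: 5

Derivation:
step 1: append 23 -> window=[23] (not full yet)
step 2: append 80 -> window=[23, 80] -> max=80
step 3: append 2 -> window=[80, 2] -> max=80
step 4: append 14 -> window=[2, 14] -> max=14
step 5: append 54 -> window=[14, 54] -> max=54
step 6: append 16 -> window=[54, 16] -> max=54
step 7: append 60 -> window=[16, 60] -> max=60
step 8: append 36 -> window=[60, 36] -> max=60
step 9: append 67 -> window=[36, 67] -> max=67
step 10: append 35 -> window=[67, 35] -> max=67
step 11: append 42 -> window=[35, 42] -> max=42
Recorded maximums: 80 80 14 54 54 60 60 67 67 42
Changes between consecutive maximums: 5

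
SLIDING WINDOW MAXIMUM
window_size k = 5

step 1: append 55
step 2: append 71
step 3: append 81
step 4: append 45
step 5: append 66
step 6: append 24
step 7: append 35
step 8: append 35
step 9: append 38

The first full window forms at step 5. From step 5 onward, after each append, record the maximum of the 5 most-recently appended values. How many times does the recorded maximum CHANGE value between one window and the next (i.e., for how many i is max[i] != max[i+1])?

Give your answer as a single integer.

Answer: 1

Derivation:
step 1: append 55 -> window=[55] (not full yet)
step 2: append 71 -> window=[55, 71] (not full yet)
step 3: append 81 -> window=[55, 71, 81] (not full yet)
step 4: append 45 -> window=[55, 71, 81, 45] (not full yet)
step 5: append 66 -> window=[55, 71, 81, 45, 66] -> max=81
step 6: append 24 -> window=[71, 81, 45, 66, 24] -> max=81
step 7: append 35 -> window=[81, 45, 66, 24, 35] -> max=81
step 8: append 35 -> window=[45, 66, 24, 35, 35] -> max=66
step 9: append 38 -> window=[66, 24, 35, 35, 38] -> max=66
Recorded maximums: 81 81 81 66 66
Changes between consecutive maximums: 1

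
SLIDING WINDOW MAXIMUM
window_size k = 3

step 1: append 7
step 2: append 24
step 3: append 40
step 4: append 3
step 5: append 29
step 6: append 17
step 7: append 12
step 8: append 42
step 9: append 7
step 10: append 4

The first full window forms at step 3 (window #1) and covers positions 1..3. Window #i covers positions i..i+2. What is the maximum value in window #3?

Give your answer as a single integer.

Answer: 40

Derivation:
step 1: append 7 -> window=[7] (not full yet)
step 2: append 24 -> window=[7, 24] (not full yet)
step 3: append 40 -> window=[7, 24, 40] -> max=40
step 4: append 3 -> window=[24, 40, 3] -> max=40
step 5: append 29 -> window=[40, 3, 29] -> max=40
Window #3 max = 40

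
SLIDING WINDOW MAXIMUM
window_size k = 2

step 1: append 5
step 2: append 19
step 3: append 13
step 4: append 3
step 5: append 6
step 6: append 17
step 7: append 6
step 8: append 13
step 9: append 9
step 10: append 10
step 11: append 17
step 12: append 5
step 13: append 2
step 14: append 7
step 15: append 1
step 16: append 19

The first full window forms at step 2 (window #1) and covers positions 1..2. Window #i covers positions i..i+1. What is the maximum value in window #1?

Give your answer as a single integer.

step 1: append 5 -> window=[5] (not full yet)
step 2: append 19 -> window=[5, 19] -> max=19
Window #1 max = 19

Answer: 19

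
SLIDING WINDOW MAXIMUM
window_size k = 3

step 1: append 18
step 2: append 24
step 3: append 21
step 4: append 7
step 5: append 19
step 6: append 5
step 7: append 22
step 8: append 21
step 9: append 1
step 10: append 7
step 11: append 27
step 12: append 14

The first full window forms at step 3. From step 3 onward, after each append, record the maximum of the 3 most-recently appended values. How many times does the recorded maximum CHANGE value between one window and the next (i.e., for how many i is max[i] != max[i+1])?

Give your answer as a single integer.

step 1: append 18 -> window=[18] (not full yet)
step 2: append 24 -> window=[18, 24] (not full yet)
step 3: append 21 -> window=[18, 24, 21] -> max=24
step 4: append 7 -> window=[24, 21, 7] -> max=24
step 5: append 19 -> window=[21, 7, 19] -> max=21
step 6: append 5 -> window=[7, 19, 5] -> max=19
step 7: append 22 -> window=[19, 5, 22] -> max=22
step 8: append 21 -> window=[5, 22, 21] -> max=22
step 9: append 1 -> window=[22, 21, 1] -> max=22
step 10: append 7 -> window=[21, 1, 7] -> max=21
step 11: append 27 -> window=[1, 7, 27] -> max=27
step 12: append 14 -> window=[7, 27, 14] -> max=27
Recorded maximums: 24 24 21 19 22 22 22 21 27 27
Changes between consecutive maximums: 5

Answer: 5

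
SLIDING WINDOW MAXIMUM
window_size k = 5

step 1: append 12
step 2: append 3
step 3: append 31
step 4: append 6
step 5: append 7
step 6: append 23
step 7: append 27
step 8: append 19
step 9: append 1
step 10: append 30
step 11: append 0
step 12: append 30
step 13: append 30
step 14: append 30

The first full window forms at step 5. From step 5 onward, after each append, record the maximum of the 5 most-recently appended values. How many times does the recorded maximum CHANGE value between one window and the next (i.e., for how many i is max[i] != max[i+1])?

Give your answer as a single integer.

step 1: append 12 -> window=[12] (not full yet)
step 2: append 3 -> window=[12, 3] (not full yet)
step 3: append 31 -> window=[12, 3, 31] (not full yet)
step 4: append 6 -> window=[12, 3, 31, 6] (not full yet)
step 5: append 7 -> window=[12, 3, 31, 6, 7] -> max=31
step 6: append 23 -> window=[3, 31, 6, 7, 23] -> max=31
step 7: append 27 -> window=[31, 6, 7, 23, 27] -> max=31
step 8: append 19 -> window=[6, 7, 23, 27, 19] -> max=27
step 9: append 1 -> window=[7, 23, 27, 19, 1] -> max=27
step 10: append 30 -> window=[23, 27, 19, 1, 30] -> max=30
step 11: append 0 -> window=[27, 19, 1, 30, 0] -> max=30
step 12: append 30 -> window=[19, 1, 30, 0, 30] -> max=30
step 13: append 30 -> window=[1, 30, 0, 30, 30] -> max=30
step 14: append 30 -> window=[30, 0, 30, 30, 30] -> max=30
Recorded maximums: 31 31 31 27 27 30 30 30 30 30
Changes between consecutive maximums: 2

Answer: 2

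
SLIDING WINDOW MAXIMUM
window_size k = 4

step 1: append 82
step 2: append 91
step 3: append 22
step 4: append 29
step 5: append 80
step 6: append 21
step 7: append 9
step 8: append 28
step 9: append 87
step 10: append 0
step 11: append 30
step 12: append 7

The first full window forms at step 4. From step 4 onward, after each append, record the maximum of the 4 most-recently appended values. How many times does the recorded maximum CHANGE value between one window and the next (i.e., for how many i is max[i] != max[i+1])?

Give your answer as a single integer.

Answer: 2

Derivation:
step 1: append 82 -> window=[82] (not full yet)
step 2: append 91 -> window=[82, 91] (not full yet)
step 3: append 22 -> window=[82, 91, 22] (not full yet)
step 4: append 29 -> window=[82, 91, 22, 29] -> max=91
step 5: append 80 -> window=[91, 22, 29, 80] -> max=91
step 6: append 21 -> window=[22, 29, 80, 21] -> max=80
step 7: append 9 -> window=[29, 80, 21, 9] -> max=80
step 8: append 28 -> window=[80, 21, 9, 28] -> max=80
step 9: append 87 -> window=[21, 9, 28, 87] -> max=87
step 10: append 0 -> window=[9, 28, 87, 0] -> max=87
step 11: append 30 -> window=[28, 87, 0, 30] -> max=87
step 12: append 7 -> window=[87, 0, 30, 7] -> max=87
Recorded maximums: 91 91 80 80 80 87 87 87 87
Changes between consecutive maximums: 2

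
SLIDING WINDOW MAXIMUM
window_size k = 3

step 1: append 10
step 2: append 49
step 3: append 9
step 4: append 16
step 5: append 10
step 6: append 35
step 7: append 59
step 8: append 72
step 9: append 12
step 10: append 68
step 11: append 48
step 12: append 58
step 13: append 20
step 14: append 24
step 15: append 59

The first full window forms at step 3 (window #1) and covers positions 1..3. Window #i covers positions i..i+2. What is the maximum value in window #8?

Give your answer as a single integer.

step 1: append 10 -> window=[10] (not full yet)
step 2: append 49 -> window=[10, 49] (not full yet)
step 3: append 9 -> window=[10, 49, 9] -> max=49
step 4: append 16 -> window=[49, 9, 16] -> max=49
step 5: append 10 -> window=[9, 16, 10] -> max=16
step 6: append 35 -> window=[16, 10, 35] -> max=35
step 7: append 59 -> window=[10, 35, 59] -> max=59
step 8: append 72 -> window=[35, 59, 72] -> max=72
step 9: append 12 -> window=[59, 72, 12] -> max=72
step 10: append 68 -> window=[72, 12, 68] -> max=72
Window #8 max = 72

Answer: 72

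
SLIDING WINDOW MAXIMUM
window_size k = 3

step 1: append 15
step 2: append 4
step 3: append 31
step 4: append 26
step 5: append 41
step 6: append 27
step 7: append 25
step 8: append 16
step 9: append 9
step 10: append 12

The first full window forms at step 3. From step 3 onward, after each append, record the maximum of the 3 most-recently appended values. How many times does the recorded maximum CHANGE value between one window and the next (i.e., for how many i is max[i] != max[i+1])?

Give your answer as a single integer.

Answer: 4

Derivation:
step 1: append 15 -> window=[15] (not full yet)
step 2: append 4 -> window=[15, 4] (not full yet)
step 3: append 31 -> window=[15, 4, 31] -> max=31
step 4: append 26 -> window=[4, 31, 26] -> max=31
step 5: append 41 -> window=[31, 26, 41] -> max=41
step 6: append 27 -> window=[26, 41, 27] -> max=41
step 7: append 25 -> window=[41, 27, 25] -> max=41
step 8: append 16 -> window=[27, 25, 16] -> max=27
step 9: append 9 -> window=[25, 16, 9] -> max=25
step 10: append 12 -> window=[16, 9, 12] -> max=16
Recorded maximums: 31 31 41 41 41 27 25 16
Changes between consecutive maximums: 4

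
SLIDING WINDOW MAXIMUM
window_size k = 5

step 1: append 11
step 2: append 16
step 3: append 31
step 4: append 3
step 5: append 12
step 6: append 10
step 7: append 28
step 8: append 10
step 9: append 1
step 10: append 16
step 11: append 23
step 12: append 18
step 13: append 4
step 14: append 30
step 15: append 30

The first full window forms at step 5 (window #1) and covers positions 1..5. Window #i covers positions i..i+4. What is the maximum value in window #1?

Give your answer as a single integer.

step 1: append 11 -> window=[11] (not full yet)
step 2: append 16 -> window=[11, 16] (not full yet)
step 3: append 31 -> window=[11, 16, 31] (not full yet)
step 4: append 3 -> window=[11, 16, 31, 3] (not full yet)
step 5: append 12 -> window=[11, 16, 31, 3, 12] -> max=31
Window #1 max = 31

Answer: 31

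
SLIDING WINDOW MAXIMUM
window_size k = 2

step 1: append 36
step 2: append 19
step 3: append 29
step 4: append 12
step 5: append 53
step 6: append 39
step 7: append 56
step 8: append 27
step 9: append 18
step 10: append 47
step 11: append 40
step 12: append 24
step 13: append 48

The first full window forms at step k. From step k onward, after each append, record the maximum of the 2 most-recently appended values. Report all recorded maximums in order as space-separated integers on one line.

step 1: append 36 -> window=[36] (not full yet)
step 2: append 19 -> window=[36, 19] -> max=36
step 3: append 29 -> window=[19, 29] -> max=29
step 4: append 12 -> window=[29, 12] -> max=29
step 5: append 53 -> window=[12, 53] -> max=53
step 6: append 39 -> window=[53, 39] -> max=53
step 7: append 56 -> window=[39, 56] -> max=56
step 8: append 27 -> window=[56, 27] -> max=56
step 9: append 18 -> window=[27, 18] -> max=27
step 10: append 47 -> window=[18, 47] -> max=47
step 11: append 40 -> window=[47, 40] -> max=47
step 12: append 24 -> window=[40, 24] -> max=40
step 13: append 48 -> window=[24, 48] -> max=48

Answer: 36 29 29 53 53 56 56 27 47 47 40 48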